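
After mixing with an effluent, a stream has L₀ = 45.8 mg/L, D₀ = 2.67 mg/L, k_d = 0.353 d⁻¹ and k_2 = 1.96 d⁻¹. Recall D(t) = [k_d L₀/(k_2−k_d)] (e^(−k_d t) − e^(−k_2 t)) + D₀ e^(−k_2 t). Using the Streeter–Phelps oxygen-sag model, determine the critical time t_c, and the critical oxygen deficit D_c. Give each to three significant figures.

With k_2/k_d = 5.552 and 1 − D₀(k_2−k_d)/(k_d L₀) = 0.7346,
t_c = ln(5.552 × 0.7346) / (1.96 − 0.353) = ln(4.079) / 1.607 = 1.406/1.607 = 0.8748 d.
L(t_c) = L₀ e^(−k_d t_c) = 45.8 × 0.7343 = 33.63 mg/L, and at the critical point k_2 D_c = k_d L, so D_c = (0.353/1.96) × 33.63 = 6.057 mg/L.

t_c ≈ 0.875 d; D_c ≈ 6.06 mg/L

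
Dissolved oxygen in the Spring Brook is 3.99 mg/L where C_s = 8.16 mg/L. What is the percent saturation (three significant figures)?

% saturation = C/C_s × 100 = 3.99/8.16 × 100 = 48.9 %.

48.9 % saturation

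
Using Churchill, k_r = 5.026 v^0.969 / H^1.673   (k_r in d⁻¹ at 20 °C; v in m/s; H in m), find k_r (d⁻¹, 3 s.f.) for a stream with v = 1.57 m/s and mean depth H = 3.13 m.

k_r = 5.026 × 1.57^0.969 / 3.13^1.673 = 5.026 × 1.548 / 6.746 = 1.153 d⁻¹.

k_r ≈ 1.15 d⁻¹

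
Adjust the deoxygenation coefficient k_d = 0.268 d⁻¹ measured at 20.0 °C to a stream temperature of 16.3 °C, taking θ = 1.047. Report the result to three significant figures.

k_d(T₂) = k_d(T₁) · θ^(T₂−T₁) = 0.268 × 1.047^(16.3−20.0)
= 0.268 × 1.047^-3.70 = 0.268 × 0.8437 = 0.2261 d⁻¹.

k_d ≈ 0.226 d⁻¹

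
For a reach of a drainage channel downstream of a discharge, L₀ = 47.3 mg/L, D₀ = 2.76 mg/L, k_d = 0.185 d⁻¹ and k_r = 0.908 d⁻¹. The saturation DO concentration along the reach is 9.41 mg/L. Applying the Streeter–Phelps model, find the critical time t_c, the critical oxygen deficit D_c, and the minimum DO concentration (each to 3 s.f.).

At the critical point dD/dt = 0, so k_d L₀ e^(−k_d t) = k_r D. Substituting D(t) from the Streeter–Phelps equation and solving for t gives
t_c = ln[(k_r/k_d)(1 − D₀(k_r−k_d)/(k_d L₀))] / (k_r−k_d).
Here k_r−k_d = 0.7230 d⁻¹ and 1 − D₀(k_r−k_d)/(k_d L₀) = 1 − 2.76×0.7230/(0.185×47.3) = 0.7720, so
t_c = ln(4.908 × 0.7720) / 0.7230 = 1.332 / 0.7230 = 1.842 d.
D_c = (k_d/k_r) L₀ e^(−k_d t_c) = (0.185/0.908) × 47.3 × e^(−0.185×1.842) = 0.2037 × 47.3 × 0.7112 = 6.854 mg/L.
Minimum DO = C_s − D_c = 9.41 − 6.854 = 2.556 mg/L.

t_c ≈ 1.84 d; D_c ≈ 6.85 mg/L; min DO ≈ 2.56 mg/L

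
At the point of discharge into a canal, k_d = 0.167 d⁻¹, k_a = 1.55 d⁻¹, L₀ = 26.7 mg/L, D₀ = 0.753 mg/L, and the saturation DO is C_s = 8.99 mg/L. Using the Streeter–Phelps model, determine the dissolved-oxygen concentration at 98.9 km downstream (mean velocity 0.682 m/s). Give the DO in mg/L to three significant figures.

Travel time t = x/v = 98.9 km / (0.682 m/s) = 98900 m / 0.682 m/s = 145000 s = 1.678 d.
k_d L₀/(k_a−k_d) = 0.167×26.7/(1.55−0.167) = 4.459/1.383 = 3.224 mg/L.
e^(−k_d t) = e^(−0.167×1.678) = 0.7556; e^(−k_a t) = e^(−1.55×1.678) = 0.07416.
D = 3.224 × (0.7556 − 0.07416) + 0.753 × 0.07416 = 2.197 + 0.05584 = 2.253 mg/L.
DO = C_s − D = 8.99 − 2.253 = 6.737 mg/L.

DO ≈ 6.74 mg/L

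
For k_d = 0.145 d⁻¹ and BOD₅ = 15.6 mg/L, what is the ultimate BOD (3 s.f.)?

BOD₅ = L₀(1 − e^(−5k_d)) ⇒ L₀ = BOD₅ / (1 − e^(−5×0.145))
= 15.6 / (1 − 0.4843) = 15.6 / 0.5157 = 30.25 mg/L.

L₀ ≈ 30.3 mg/L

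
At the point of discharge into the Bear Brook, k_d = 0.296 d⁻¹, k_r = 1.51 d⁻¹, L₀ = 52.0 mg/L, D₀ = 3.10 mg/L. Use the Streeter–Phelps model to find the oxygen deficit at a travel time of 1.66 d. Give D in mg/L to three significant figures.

D ≈ 6.98 mg/L

k_d L₀/(k_r−k_d) = 0.296×52.0/(1.51−0.296) = 15.39/1.214 = 12.68 mg/L.
e^(−k_d t) = e^(−0.296×1.660) = 0.6118; e^(−k_r t) = e^(−1.51×1.660) = 0.08155.
D = 12.68 × (0.6118 − 0.08155) + 3.10 × 0.08155 = 6.723 + 0.2528 = 6.976 mg/L.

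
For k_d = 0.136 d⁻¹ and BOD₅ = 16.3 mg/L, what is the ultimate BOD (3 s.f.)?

L₀ ≈ 33.0 mg/L

BOD₅ = L₀(1 − e^(−5k_d)) ⇒ L₀ = BOD₅ / (1 − e^(−5×0.136))
= 16.3 / (1 − 0.5066) = 16.3 / 0.4934 = 33.04 mg/L.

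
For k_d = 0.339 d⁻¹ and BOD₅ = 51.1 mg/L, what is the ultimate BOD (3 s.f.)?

L₀ ≈ 62.6 mg/L

BOD₅ = L₀(1 − e^(−5k_d)) ⇒ L₀ = BOD₅ / (1 − e^(−5×0.339))
= 51.1 / (1 − 0.1836) = 51.1 / 0.8164 = 62.59 mg/L.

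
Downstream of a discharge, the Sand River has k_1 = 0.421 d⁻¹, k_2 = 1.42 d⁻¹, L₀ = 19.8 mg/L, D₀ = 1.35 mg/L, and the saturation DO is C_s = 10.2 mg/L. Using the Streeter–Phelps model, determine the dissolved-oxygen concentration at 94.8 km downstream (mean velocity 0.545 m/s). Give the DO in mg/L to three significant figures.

Travel time t = x/v = 94.8 km / (0.545 m/s) = 94800 m / 0.545 m/s = 173900 s = 2.013 d.
k_1 L₀/(k_2−k_1) = 0.421×19.8/(1.42−0.421) = 8.336/0.9990 = 8.344 mg/L.
e^(−k_1 t) = e^(−0.421×2.013) = 0.4285; e^(−k_2 t) = e^(−1.42×2.013) = 0.05734.
D = 8.344 × (0.4285 − 0.05734) + 1.35 × 0.05734 = 3.097 + 0.07740 = 3.174 mg/L.
DO = C_s − D = 10.2 − 3.174 = 7.026 mg/L.

DO ≈ 7.03 mg/L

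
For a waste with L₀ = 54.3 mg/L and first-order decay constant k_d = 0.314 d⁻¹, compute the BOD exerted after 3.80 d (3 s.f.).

y_t = L₀(1 − e^(−k_d t)) = 54.3 × (1 − e^(−0.314×3.80))
= 54.3 × (1 − 0.3032) = 54.3 × 0.6968 = 37.83 mg/L.

y ≈ 37.8 mg/L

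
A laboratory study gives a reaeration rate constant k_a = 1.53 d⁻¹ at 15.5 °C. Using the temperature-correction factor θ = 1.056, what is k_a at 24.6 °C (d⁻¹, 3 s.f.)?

k_a(T₂) = k_a(T₁) · θ^(T₂−T₁) = 1.53 × 1.056^(24.6−15.5)
= 1.53 × 1.056^9.10 = 1.53 × 1.642 = 2.512 d⁻¹.

k_a ≈ 2.51 d⁻¹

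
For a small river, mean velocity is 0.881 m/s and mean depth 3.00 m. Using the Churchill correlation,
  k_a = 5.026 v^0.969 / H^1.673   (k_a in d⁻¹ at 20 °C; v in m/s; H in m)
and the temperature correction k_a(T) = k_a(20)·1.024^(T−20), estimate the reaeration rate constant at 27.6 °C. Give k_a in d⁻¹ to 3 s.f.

k_a(20) = 5.026 × 0.881^0.969 / 3.00^1.673 = 5.026 × 0.8845 / 6.284 = 0.7074 d⁻¹.
k_a(27.6) = 0.7074 × 1.024^(27.6−20) = 0.7074 × 1.198 = 0.8471 d⁻¹.

k_a ≈ 0.847 d⁻¹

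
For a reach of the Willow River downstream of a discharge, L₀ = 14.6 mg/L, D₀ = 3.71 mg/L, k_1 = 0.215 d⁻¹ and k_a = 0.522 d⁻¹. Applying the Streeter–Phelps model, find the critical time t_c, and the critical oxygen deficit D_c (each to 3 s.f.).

t_c ≈ 1.42 d; D_c ≈ 4.43 mg/L

t_c = [1/(k_a−k_1)] ln[(k_a/k_1)(1 − D₀(k_a−k_1)/(k_1 L₀))]
= [1/(0.522−0.215)] ln[(0.522/0.215)(1 − 3.71×0.3070/(0.215×14.6))]
= (1/0.3070) ln[2.428 × 0.6372] = 3.257 × ln(1.547) = 3.257 × 0.4363 = 1.421 d.
D_c = (k_1/k_a) L₀ e^(−k_1 t_c) = (0.215/0.522) × 14.6 × e^(−0.215×1.421) = 0.4119 × 14.6 × 0.7367 = 4.430 mg/L.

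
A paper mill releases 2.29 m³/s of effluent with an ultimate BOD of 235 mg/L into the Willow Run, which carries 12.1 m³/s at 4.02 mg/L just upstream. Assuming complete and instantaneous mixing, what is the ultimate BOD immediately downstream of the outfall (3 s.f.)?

40.8 mg/L

Flow-weighted mixing: C = (Q_r C_r + Q_w C_w)/(Q_r + Q_w)
= (12.1×4.02 + 2.29×235)/(12.1 + 2.29) = 586.8/14.39 = 40.78 mg/L.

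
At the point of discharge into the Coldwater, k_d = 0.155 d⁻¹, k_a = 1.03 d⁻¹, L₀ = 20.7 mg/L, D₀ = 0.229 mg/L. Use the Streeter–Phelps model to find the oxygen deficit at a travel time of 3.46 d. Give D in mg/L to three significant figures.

k_d L₀/(k_a−k_d) = 0.155×20.7/(1.03−0.155) = 3.208/0.8750 = 3.667 mg/L.
e^(−k_d t) = e^(−0.155×3.460) = 0.5849; e^(−k_a t) = e^(−1.03×3.460) = 0.02833.
D = 3.667 × (0.5849 − 0.02833) + 0.229 × 0.02833 = 2.041 + 0.006488 = 2.047 mg/L.

D ≈ 2.05 mg/L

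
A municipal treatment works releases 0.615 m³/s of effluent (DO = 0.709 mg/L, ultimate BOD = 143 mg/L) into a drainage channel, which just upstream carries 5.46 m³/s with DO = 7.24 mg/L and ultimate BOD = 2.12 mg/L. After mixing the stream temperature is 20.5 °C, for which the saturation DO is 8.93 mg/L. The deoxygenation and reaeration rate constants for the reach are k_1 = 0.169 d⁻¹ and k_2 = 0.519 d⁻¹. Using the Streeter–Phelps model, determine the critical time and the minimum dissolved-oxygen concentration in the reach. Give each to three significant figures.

t_c ≈ 2.20 d; minimum DO ≈ 5.25 mg/L

Mixed DO = (5.46×7.24 + 0.615×0.709)/(5.46+0.615) = 39.97/6.075 = 6.579 mg/L.
Mixed L₀ = (5.46×2.12 + 0.615×143)/(6.075) = 99.52/6.075 = 16.38 mg/L.
Initial deficit D₀ = C_s − DO₀ = 8.93 − 6.579 = 2.351 mg/L.
t_c = (1/0.3500) ln[(0.519/0.169)(1 − 2.351×0.3500/(0.169×16.38))] = 2.857 × ln(2.158) = 2.198 d.
D_c = (0.169/0.519) × 16.38 × e^(−0.169×2.198) = 0.3256 × 16.38 × 0.6897 = 3.679 mg/L.
Minimum DO = 8.93 − 3.679 = 5.251 mg/L.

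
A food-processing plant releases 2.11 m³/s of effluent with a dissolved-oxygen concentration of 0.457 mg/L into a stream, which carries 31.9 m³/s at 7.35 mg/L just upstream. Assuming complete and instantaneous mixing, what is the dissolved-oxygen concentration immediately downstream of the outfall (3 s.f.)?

Flow-weighted mixing: C = (Q_r C_r + Q_w C_w)/(Q_r + Q_w)
= (31.9×7.35 + 2.11×0.457)/(31.9 + 2.11) = 235.4/34.01 = 6.922 mg/L.

6.92 mg/L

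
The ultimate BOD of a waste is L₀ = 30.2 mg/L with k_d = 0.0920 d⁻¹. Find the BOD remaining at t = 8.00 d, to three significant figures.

L ≈ 14.5 mg/L

L_t = L₀ e^(−k_d t) = 30.2 × e^(−0.0920×8.00) = 30.2 × 0.4790 = 14.47 mg/L.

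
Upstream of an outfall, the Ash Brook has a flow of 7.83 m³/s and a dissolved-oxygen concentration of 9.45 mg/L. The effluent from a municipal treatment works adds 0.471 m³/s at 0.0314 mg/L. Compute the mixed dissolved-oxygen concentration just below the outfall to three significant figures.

8.92 mg/L

Flow-weighted mixing: C = (Q_r C_r + Q_w C_w)/(Q_r + Q_w)
= (7.83×9.45 + 0.471×0.0314)/(7.83 + 0.471) = 74.01/8.301 = 8.916 mg/L.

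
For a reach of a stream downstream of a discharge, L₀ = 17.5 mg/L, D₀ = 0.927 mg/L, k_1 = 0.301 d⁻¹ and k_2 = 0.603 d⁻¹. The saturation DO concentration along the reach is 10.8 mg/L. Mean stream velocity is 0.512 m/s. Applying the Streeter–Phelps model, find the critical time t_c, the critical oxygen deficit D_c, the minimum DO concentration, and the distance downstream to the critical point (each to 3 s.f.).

t_c = [1/(k_2−k_1)] ln[(k_2/k_1)(1 − D₀(k_2−k_1)/(k_1 L₀))]
= [1/(0.603−0.301)] ln[(0.603/0.301)(1 − 0.927×0.3020/(0.301×17.5))]
= (1/0.3020) ln[2.003 × 0.9469] = 3.311 × ln(1.897) = 3.311 × 0.6402 = 2.120 d.
D_c = (k_1/k_2) L₀ e^(−k_1 t_c) = (0.301/0.603) × 17.5 × e^(−0.301×2.120) = 0.4992 × 17.5 × 0.5283 = 4.615 mg/L.
Minimum DO = C_s − D_c = 10.8 − 4.615 = 6.185 mg/L.
x_c = v t_c = 0.512 m/s × 2.120 d × 86400 s/d = 93780 m ≈ 93.8 km.

t_c ≈ 2.12 d; D_c ≈ 4.62 mg/L; min DO ≈ 6.18 mg/L; x_c ≈ 93.8 km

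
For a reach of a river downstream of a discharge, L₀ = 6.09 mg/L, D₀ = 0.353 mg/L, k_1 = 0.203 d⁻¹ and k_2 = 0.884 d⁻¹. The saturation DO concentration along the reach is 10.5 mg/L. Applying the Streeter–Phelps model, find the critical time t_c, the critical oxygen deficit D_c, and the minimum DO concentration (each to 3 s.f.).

At the critical point dD/dt = 0, so k_1 L₀ e^(−k_1 t) = k_2 D. Substituting D(t) from the Streeter–Phelps equation and solving for t gives
t_c = ln[(k_2/k_1)(1 − D₀(k_2−k_1)/(k_1 L₀))] / (k_2−k_1).
Here k_2−k_1 = 0.6810 d⁻¹ and 1 − D₀(k_2−k_1)/(k_1 L₀) = 1 − 0.353×0.6810/(0.203×6.09) = 0.8055, so
t_c = ln(4.355 × 0.8055) / 0.6810 = 1.255 / 0.6810 = 1.843 d.
D_c = (k_1/k_2) L₀ e^(−k_1 t_c) = (0.203/0.884) × 6.09 × e^(−0.203×1.843) = 0.2296 × 6.09 × 0.6879 = 0.9620 mg/L.
Minimum DO = C_s − D_c = 10.5 − 0.9620 = 9.538 mg/L.

t_c ≈ 1.84 d; D_c ≈ 0.962 mg/L; min DO ≈ 9.54 mg/L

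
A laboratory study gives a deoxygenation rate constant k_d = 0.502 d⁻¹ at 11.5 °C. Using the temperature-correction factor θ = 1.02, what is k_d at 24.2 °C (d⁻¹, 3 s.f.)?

k_d ≈ 0.646 d⁻¹

k_d(T₂) = k_d(T₁) · θ^(T₂−T₁) = 0.502 × 1.02^(24.2−11.5)
= 0.502 × 1.02^12.7 = 0.502 × 1.286 = 0.6455 d⁻¹.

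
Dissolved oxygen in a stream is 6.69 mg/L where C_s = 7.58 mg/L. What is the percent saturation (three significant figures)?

88.3 % saturation

% saturation = C/C_s × 100 = 6.69/7.58 × 100 = 88.3 %.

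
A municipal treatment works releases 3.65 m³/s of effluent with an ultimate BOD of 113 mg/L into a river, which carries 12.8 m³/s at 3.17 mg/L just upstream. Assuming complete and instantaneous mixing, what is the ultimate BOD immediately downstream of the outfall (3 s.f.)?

27.5 mg/L

Flow-weighted mixing: C = (Q_r C_r + Q_w C_w)/(Q_r + Q_w)
= (12.8×3.17 + 3.65×113)/(12.8 + 3.65) = 453.0/16.45 = 27.54 mg/L.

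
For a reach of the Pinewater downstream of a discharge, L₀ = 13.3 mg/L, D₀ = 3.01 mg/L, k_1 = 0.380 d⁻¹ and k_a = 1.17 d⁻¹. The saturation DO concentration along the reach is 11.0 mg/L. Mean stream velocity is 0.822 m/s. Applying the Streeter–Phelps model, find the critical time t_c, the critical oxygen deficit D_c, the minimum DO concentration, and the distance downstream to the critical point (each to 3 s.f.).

t_c ≈ 0.619 d; D_c ≈ 3.41 mg/L; min DO ≈ 7.59 mg/L; x_c ≈ 43.9 km

t_c = [1/(k_a−k_1)] ln[(k_a/k_1)(1 − D₀(k_a−k_1)/(k_1 L₀))]
= [1/(1.17−0.380)] ln[(1.17/0.380)(1 − 3.01×0.7900/(0.380×13.3))]
= (1/0.7900) ln[3.079 × 0.5295] = 1.266 × ln(1.630) = 1.266 × 0.4888 = 0.6187 d.
D_c = (k_1/k_a) L₀ e^(−k_1 t_c) = (0.380/1.17) × 13.3 × e^(−0.380×0.6187) = 0.3248 × 13.3 × 0.7905 = 3.415 mg/L.
Minimum DO = C_s − D_c = 11.0 − 3.415 = 7.585 mg/L.
x_c = v t_c = 0.822 m/s × 0.6187 d × 86400 s/d = 43940 m ≈ 43.9 km.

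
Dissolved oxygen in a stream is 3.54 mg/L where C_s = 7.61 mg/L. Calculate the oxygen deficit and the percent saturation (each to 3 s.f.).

D = C_s − C = 7.61 − 3.54 = 4.07 mg/L.
% saturation = 3.54/7.61 × 100 = 46.5 %.

D ≈ 4.07 mg/L; 46.5 % saturation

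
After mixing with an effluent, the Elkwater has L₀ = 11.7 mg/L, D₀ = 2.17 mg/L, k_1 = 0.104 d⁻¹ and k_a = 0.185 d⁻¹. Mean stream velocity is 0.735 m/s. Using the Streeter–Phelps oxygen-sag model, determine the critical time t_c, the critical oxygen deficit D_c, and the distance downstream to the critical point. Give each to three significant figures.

t_c ≈ 5.18 d; D_c ≈ 3.84 mg/L; x_c ≈ 329 km

At the critical point dD/dt = 0, so k_1 L₀ e^(−k_1 t) = k_a D. Substituting D(t) from the Streeter–Phelps equation and solving for t gives
t_c = ln[(k_a/k_1)(1 − D₀(k_a−k_1)/(k_1 L₀))] / (k_a−k_1).
Here k_a−k_1 = 0.08100 d⁻¹ and 1 − D₀(k_a−k_1)/(k_1 L₀) = 1 − 2.17×0.08100/(0.104×11.7) = 0.8555, so
t_c = ln(1.779 × 0.8555) / 0.08100 = 0.4200 / 0.08100 = 5.185 d.
D_c = (k_1/k_a) L₀ e^(−k_1 t_c) = (0.104/0.185) × 11.7 × e^(−0.104×5.185) = 0.5622 × 11.7 × 0.5832 = 3.836 mg/L.
x_c = v t_c = 0.735 m/s × 5.185 d × 86400 s/d = 329200 m ≈ 329 km.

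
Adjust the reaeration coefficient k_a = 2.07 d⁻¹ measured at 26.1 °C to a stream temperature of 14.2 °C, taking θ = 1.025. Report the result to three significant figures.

k_a(T₂) = k_a(T₁) · θ^(T₂−T₁) = 2.07 × 1.025^(14.2−26.1)
= 2.07 × 1.025^-11.9 = 2.07 × 0.7454 = 1.543 d⁻¹.

k_a ≈ 1.54 d⁻¹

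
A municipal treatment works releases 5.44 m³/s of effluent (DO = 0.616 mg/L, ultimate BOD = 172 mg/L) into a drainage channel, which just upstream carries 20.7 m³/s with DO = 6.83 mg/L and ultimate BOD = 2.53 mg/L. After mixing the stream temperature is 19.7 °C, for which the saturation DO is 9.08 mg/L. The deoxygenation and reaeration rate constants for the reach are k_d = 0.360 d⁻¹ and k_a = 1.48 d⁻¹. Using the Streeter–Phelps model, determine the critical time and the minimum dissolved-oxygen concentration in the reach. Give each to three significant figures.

t_c ≈ 0.954 d; minimum DO ≈ 2.56 mg/L

Mixed DO = (20.7×6.83 + 5.44×0.616)/(20.7+5.44) = 144.7/26.14 = 5.537 mg/L.
Mixed L₀ = (20.7×2.53 + 5.44×172)/(26.14) = 988.1/26.14 = 37.80 mg/L.
Initial deficit D₀ = C_s − DO₀ = 9.08 − 5.537 = 3.543 mg/L.
t_c = (1/1.120) ln[(1.48/0.360)(1 − 3.543×1.120/(0.360×37.80))] = 0.8929 × ln(2.912) = 0.9544 d.
D_c = (0.360/1.48) × 37.80 × e^(−0.360×0.9544) = 0.2432 × 37.80 × 0.7092 = 6.521 mg/L.
Minimum DO = 9.08 − 6.521 = 2.559 mg/L.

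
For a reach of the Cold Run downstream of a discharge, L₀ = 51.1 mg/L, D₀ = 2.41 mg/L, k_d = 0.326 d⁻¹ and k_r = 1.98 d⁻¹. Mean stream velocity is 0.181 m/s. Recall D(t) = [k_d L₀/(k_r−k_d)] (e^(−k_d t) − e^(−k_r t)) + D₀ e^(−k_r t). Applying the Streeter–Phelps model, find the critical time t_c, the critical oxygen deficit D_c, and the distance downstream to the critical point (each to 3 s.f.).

t_c ≈ 0.925 d; D_c ≈ 6.22 mg/L; x_c ≈ 14.5 km

At the critical point dD/dt = 0, so k_d L₀ e^(−k_d t) = k_r D. Substituting D(t) from the Streeter–Phelps equation and solving for t gives
t_c = ln[(k_r/k_d)(1 − D₀(k_r−k_d)/(k_d L₀))] / (k_r−k_d).
Here k_r−k_d = 1.654 d⁻¹ and 1 − D₀(k_r−k_d)/(k_d L₀) = 1 − 2.41×1.654/(0.326×51.1) = 0.7607, so
t_c = ln(6.074 × 0.7607) / 1.654 = 1.530 / 1.654 = 0.9253 d.
L(t_c) = L₀ e^(−k_d t_c) = 51.1 × 0.7396 = 37.79 mg/L, and at the critical point k_r D_c = k_d L, so D_c = (0.326/1.98) × 37.79 = 6.223 mg/L.
x_c = v t_c = 0.181 m/s × 0.9253 d × 86400 s/d = 14470 m ≈ 14.5 km.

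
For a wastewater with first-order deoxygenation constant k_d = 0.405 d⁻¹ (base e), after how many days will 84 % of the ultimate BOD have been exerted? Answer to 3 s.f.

y/L₀ = 1 − e^(−k_d t) = 0.84 ⇒ e^(−k_d t) = 0.160
t = −ln(0.160) / 0.405 = 1.833 / 0.405 = 4.525 d.

t ≈ 4.52 d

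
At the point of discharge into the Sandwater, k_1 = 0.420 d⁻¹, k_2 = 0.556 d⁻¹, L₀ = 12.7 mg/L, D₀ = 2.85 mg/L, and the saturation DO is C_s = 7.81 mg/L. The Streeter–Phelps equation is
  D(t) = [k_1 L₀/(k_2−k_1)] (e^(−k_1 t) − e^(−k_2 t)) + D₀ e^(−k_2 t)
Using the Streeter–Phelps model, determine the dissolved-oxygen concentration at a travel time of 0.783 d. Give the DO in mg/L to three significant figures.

k_1 L₀/(k_2−k_1) = 0.420×12.7/(0.556−0.420) = 5.334/0.1360 = 39.22 mg/L.
e^(−k_1 t) = e^(−0.420×0.7830) = 0.7197; e^(−k_2 t) = e^(−0.556×0.7830) = 0.6470.
D = 39.22 × (0.7197 − 0.6470) + 2.85 × 0.6470 = 2.852 + 1.844 = 4.696 mg/L.
DO = C_s − D = 7.81 − 4.696 = 3.114 mg/L.

DO ≈ 3.11 mg/L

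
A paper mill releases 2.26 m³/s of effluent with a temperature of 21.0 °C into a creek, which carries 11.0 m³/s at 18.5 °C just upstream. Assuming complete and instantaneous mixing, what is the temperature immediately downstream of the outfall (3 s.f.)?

Flow-weighted mixing: C = (Q_r C_r + Q_w C_w)/(Q_r + Q_w)
= (11.0×18.5 + 2.26×21.0)/(11.0 + 2.26) = 251.0/13.26 = 18.93 °C.

18.9 °C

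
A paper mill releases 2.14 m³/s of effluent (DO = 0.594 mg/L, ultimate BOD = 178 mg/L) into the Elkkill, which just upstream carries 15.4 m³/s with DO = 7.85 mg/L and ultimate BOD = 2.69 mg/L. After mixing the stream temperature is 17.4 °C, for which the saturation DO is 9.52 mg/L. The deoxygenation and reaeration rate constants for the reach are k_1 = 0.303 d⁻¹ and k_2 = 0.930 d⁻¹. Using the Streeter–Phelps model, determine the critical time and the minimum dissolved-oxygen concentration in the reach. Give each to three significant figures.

Mixed DO = (15.4×7.85 + 2.14×0.594)/(15.4+2.14) = 122.2/17.54 = 6.965 mg/L.
Mixed L₀ = (15.4×2.69 + 2.14×178)/(17.54) = 422.3/17.54 = 24.08 mg/L.
Initial deficit D₀ = C_s − DO₀ = 9.52 − 6.965 = 2.555 mg/L.
t_c = (1/0.6270) ln[(0.930/0.303)(1 − 2.555×0.6270/(0.303×24.08))] = 1.595 × ln(2.395) = 1.393 d.
D_c = (0.303/0.930) × 24.08 × e^(−0.303×1.393) = 0.3258 × 24.08 × 0.6557 = 5.144 mg/L.
Minimum DO = 9.52 − 5.144 = 4.376 mg/L.

t_c ≈ 1.39 d; minimum DO ≈ 4.38 mg/L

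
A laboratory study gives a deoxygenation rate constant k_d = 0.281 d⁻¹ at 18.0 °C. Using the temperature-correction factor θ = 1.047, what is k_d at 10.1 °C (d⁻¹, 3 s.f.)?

k_d(T₂) = k_d(T₁) · θ^(T₂−T₁) = 0.281 × 1.047^(10.1−18.0)
= 0.281 × 1.047^-7.90 = 0.281 × 0.6957 = 0.1955 d⁻¹.

k_d ≈ 0.195 d⁻¹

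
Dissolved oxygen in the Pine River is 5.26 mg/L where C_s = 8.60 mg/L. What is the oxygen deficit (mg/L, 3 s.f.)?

D ≈ 3.34 mg/L

D = C_s − C = 8.60 − 5.26 = 3.34 mg/L.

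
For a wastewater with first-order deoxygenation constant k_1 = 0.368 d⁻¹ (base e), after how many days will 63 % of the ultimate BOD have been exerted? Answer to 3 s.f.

t ≈ 2.70 d

y/L₀ = 1 − e^(−k_1 t) = 0.63 ⇒ e^(−k_1 t) = 0.370
t = −ln(0.370) / 0.368 = 0.9943 / 0.368 = 2.702 d.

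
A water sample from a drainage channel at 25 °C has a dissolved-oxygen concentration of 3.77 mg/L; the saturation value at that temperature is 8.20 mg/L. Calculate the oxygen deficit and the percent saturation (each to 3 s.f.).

D ≈ 4.43 mg/L; 46.0 % saturation

D = C_s − C = 8.20 − 3.77 = 4.43 mg/L.
% saturation = 3.77/8.20 × 100 = 46.0 %.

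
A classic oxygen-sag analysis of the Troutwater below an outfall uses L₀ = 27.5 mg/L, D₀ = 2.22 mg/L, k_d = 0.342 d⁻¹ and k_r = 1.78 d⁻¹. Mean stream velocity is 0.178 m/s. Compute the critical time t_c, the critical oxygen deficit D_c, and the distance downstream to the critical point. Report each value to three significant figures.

t_c ≈ 0.859 d; D_c ≈ 3.94 mg/L; x_c ≈ 13.2 km

t_c = [1/(k_r−k_d)] ln[(k_r/k_d)(1 − D₀(k_r−k_d)/(k_d L₀))]
= [1/(1.78−0.342)] ln[(1.78/0.342)(1 − 2.22×1.438/(0.342×27.5))]
= (1/1.438) ln[5.205 × 0.6606] = 0.6954 × ln(3.438) = 0.6954 × 1.235 = 0.8588 d.
D_c = (k_d/k_r) L₀ e^(−k_d t_c) = (0.342/1.78) × 27.5 × e^(−0.342×0.8588) = 0.1921 × 27.5 × 0.7455 = 3.939 mg/L.
x_c = v t_c = 0.178 m/s × 0.8588 d × 86400 s/d = 13210 m ≈ 13.2 km.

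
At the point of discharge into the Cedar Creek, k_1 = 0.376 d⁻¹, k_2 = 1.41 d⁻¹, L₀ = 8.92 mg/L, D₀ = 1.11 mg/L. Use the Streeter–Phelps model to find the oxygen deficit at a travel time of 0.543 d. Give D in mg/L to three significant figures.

k_1 L₀/(k_2−k_1) = 0.376×8.92/(1.41−0.376) = 3.354/1.034 = 3.244 mg/L.
e^(−k_1 t) = e^(−0.376×0.5430) = 0.8153; e^(−k_2 t) = e^(−1.41×0.5430) = 0.4650.
D = 3.244 × (0.8153 − 0.4650) + 1.11 × 0.4650 = 1.136 + 0.5162 = 1.652 mg/L.

D ≈ 1.65 mg/L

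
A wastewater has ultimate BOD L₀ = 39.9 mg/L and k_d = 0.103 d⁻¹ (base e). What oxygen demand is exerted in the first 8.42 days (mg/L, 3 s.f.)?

y_t = L₀(1 − e^(−k_d t)) = 39.9 × (1 − e^(−0.103×8.42))
= 39.9 × (1 − 0.4201) = 39.9 × 0.5799 = 23.14 mg/L.

y ≈ 23.1 mg/L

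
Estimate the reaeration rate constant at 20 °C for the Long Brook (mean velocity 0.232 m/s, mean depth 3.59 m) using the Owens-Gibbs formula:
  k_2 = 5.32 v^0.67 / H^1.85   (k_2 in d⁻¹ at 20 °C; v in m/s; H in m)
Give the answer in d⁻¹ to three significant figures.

k_2 = 5.32 × 0.232^0.67 / 3.59^1.85 = 5.32 × 0.3757 / 10.64 = 0.1879 d⁻¹.

k_2 ≈ 0.188 d⁻¹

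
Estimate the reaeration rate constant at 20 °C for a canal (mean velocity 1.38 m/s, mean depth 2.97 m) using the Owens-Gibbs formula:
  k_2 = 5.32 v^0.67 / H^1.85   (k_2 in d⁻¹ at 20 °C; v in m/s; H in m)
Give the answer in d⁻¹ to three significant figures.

k_2 = 5.32 × 1.38^0.67 / 2.97^1.85 = 5.32 × 1.241 / 7.492 = 0.8811 d⁻¹.

k_2 ≈ 0.881 d⁻¹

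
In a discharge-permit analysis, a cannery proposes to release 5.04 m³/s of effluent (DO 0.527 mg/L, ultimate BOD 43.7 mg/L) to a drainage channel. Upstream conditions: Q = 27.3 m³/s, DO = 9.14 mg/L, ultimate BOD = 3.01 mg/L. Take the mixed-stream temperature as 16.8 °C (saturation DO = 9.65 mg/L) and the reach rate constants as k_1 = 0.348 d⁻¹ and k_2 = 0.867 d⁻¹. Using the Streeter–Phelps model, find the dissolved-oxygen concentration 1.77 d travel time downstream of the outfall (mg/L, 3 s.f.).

DO ≈ 7.22 mg/L

Mixed DO = (27.3×9.14 + 5.04×0.527)/(27.3+5.04) = 252.2/32.34 = 7.798 mg/L.
Mixed L₀ = (27.3×3.01 + 5.04×43.7)/(32.34) = 302.4/32.34 = 9.351 mg/L.
Initial deficit D₀ = C_s − DO₀ = 9.65 − 7.798 = 1.852 mg/L.
D(1.77) = [0.348×9.351/(0.867−0.348)](e^(−0.348×1.77) − e^(−0.867×1.77)) + 1.852 e^(−0.867×1.77)
= 6.270 × (0.5401 − 0.2155) + 1.852 × 0.2155 = 2.434 mg/L.
DO = 9.65 − 2.434 = 7.216 mg/L.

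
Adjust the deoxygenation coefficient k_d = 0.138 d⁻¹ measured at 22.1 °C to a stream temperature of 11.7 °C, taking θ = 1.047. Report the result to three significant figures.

k_d(T₂) = k_d(T₁) · θ^(T₂−T₁) = 0.138 × 1.047^(11.7−22.1)
= 0.138 × 1.047^-10.4 = 0.138 × 0.6202 = 0.08559 d⁻¹.

k_d ≈ 0.0856 d⁻¹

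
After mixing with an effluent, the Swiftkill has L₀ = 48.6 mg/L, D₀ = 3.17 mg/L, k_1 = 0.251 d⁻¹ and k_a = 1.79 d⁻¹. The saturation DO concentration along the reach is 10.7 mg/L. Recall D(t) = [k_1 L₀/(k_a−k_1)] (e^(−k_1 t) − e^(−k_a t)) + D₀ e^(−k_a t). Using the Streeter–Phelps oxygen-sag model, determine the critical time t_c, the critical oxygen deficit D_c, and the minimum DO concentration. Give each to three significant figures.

t_c ≈ 0.945 d; D_c ≈ 5.38 mg/L; min DO ≈ 5.32 mg/L

At the critical point dD/dt = 0, so k_1 L₀ e^(−k_1 t) = k_a D. Substituting D(t) from the Streeter–Phelps equation and solving for t gives
t_c = ln[(k_a/k_1)(1 − D₀(k_a−k_1)/(k_1 L₀))] / (k_a−k_1).
Here k_a−k_1 = 1.539 d⁻¹ and 1 − D₀(k_a−k_1)/(k_1 L₀) = 1 − 3.17×1.539/(0.251×48.6) = 0.6001, so
t_c = ln(7.131 × 0.6001) / 1.539 = 1.454 / 1.539 = 0.9446 d.
D_c = (k_1/k_a) L₀ e^(−k_1 t_c) = (0.251/1.79) × 48.6 × e^(−0.251×0.9446) = 0.1402 × 48.6 × 0.7889 = 5.376 mg/L.
Minimum DO = C_s − D_c = 10.7 − 5.376 = 5.324 mg/L.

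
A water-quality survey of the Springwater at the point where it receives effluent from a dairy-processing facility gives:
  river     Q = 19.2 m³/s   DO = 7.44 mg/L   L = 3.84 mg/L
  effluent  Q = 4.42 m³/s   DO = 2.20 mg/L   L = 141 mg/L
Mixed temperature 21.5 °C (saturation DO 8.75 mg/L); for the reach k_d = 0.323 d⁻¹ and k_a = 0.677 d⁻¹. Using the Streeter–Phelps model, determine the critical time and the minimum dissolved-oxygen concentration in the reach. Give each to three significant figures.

t_c ≈ 1.84 d; minimum DO ≈ 0.978 mg/L

Mixed DO = (19.2×7.44 + 4.42×2.20)/(19.2+4.42) = 152.6/23.62 = 6.459 mg/L.
Mixed L₀ = (19.2×3.84 + 4.42×141)/(23.62) = 696.9/23.62 = 29.51 mg/L.
Initial deficit D₀ = C_s − DO₀ = 8.75 − 6.459 = 2.291 mg/L.
t_c = (1/0.3540) ln[(0.677/0.323)(1 − 2.291×0.3540/(0.323×29.51))] = 2.825 × ln(1.918) = 1.839 d.
D_c = (0.323/0.677) × 29.51 × e^(−0.323×1.839) = 0.4771 × 29.51 × 0.5521 = 7.772 mg/L.
Minimum DO = 8.75 − 7.772 = 0.9781 mg/L.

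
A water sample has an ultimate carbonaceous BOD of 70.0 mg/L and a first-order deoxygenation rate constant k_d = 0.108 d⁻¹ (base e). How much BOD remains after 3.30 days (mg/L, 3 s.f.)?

L_t = L₀ e^(−k_d t) = 70.0 × e^(−0.108×3.30) = 70.0 × 0.7002 = 49.01 mg/L.

L ≈ 49.0 mg/L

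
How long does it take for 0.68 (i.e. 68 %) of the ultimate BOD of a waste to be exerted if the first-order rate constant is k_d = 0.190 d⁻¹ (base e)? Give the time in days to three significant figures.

y/L₀ = 1 − e^(−k_d t) = 0.68 ⇒ e^(−k_d t) = 0.320
t = −ln(0.320) / 0.190 = 1.139 / 0.190 = 5.997 d.

t ≈ 6.00 d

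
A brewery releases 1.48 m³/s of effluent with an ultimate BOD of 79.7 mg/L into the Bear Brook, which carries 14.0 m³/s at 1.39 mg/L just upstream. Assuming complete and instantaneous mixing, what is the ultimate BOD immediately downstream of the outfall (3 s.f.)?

Flow-weighted mixing: C = (Q_r C_r + Q_w C_w)/(Q_r + Q_w)
= (14.0×1.39 + 1.48×79.7)/(14.0 + 1.48) = 137.4/15.48 = 8.877 mg/L.

8.88 mg/L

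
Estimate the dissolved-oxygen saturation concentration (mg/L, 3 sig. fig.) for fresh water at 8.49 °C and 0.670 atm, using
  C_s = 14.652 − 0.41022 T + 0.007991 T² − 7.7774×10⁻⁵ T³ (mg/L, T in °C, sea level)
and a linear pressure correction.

At sea level: C_s = 14.652 − 0.41022×8.49 + 0.007991×8.49² − 7.7774×10⁻⁵×8.49³ = 11.70 mg/L.
Pressure correction: C_s' = 11.70 × 0.670 = 7.837 mg/L.

C_s ≈ 7.84 mg/L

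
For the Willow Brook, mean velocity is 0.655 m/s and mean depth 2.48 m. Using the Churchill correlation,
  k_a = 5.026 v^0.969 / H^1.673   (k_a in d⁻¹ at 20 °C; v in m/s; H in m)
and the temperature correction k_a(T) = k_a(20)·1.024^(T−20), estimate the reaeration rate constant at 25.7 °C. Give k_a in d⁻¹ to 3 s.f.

k_a(20) = 5.026 × 0.655^0.969 / 2.48^1.673 = 5.026 × 0.6636 / 4.570 = 0.7299 d⁻¹.
k_a(25.7) = 0.7299 × 1.024^(25.7−20) = 0.7299 × 1.145 = 0.8355 d⁻¹.

k_a ≈ 0.836 d⁻¹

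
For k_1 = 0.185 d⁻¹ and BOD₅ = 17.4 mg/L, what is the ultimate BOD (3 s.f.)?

BOD₅ = L₀(1 − e^(−5k_1)) ⇒ L₀ = BOD₅ / (1 − e^(−5×0.185))
= 17.4 / (1 − 0.3965) = 17.4 / 0.6035 = 28.83 mg/L.

L₀ ≈ 28.8 mg/L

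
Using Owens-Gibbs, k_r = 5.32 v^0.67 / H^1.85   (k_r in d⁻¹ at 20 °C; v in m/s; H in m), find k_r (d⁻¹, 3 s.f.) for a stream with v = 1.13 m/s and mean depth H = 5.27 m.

k_r = 5.32 × 1.13^0.67 / 5.27^1.85 = 5.32 × 1.085 / 21.64 = 0.2668 d⁻¹.

k_r ≈ 0.267 d⁻¹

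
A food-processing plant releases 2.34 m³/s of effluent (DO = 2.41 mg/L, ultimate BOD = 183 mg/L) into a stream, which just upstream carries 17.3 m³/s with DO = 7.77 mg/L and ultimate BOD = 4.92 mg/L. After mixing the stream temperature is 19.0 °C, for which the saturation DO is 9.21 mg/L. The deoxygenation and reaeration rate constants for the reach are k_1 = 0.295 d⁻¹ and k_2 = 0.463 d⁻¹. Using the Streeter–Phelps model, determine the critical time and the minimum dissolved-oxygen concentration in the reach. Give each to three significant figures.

Mixed DO = (17.3×7.77 + 2.34×2.41)/(17.3+2.34) = 140.1/19.64 = 7.131 mg/L.
Mixed L₀ = (17.3×4.92 + 2.34×183)/(19.64) = 513.3/19.64 = 26.14 mg/L.
Initial deficit D₀ = C_s − DO₀ = 9.21 − 7.131 = 2.079 mg/L.
t_c = (1/0.1680) ln[(0.463/0.295)(1 − 2.079×0.1680/(0.295×26.14))] = 5.952 × ln(1.498) = 2.407 d.
D_c = (0.295/0.463) × 26.14 × e^(−0.295×2.407) = 0.6371 × 26.14 × 0.4916 = 8.187 mg/L.
Minimum DO = 9.21 − 8.187 = 1.023 mg/L.

t_c ≈ 2.41 d; minimum DO ≈ 1.02 mg/L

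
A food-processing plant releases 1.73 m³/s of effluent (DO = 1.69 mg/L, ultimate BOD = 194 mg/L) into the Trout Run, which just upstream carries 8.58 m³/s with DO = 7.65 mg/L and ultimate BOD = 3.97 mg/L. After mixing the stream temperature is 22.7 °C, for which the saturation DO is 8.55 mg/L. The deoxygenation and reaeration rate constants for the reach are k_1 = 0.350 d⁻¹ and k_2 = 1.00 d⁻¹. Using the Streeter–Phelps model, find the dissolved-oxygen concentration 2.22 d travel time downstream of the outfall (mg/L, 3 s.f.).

DO ≈ 1.56 mg/L

Mixed DO = (8.58×7.65 + 1.73×1.69)/(8.58+1.73) = 68.56/10.31 = 6.650 mg/L.
Mixed L₀ = (8.58×3.97 + 1.73×194)/(10.31) = 369.7/10.31 = 35.86 mg/L.
Initial deficit D₀ = C_s − DO₀ = 8.55 − 6.650 = 1.900 mg/L.
D(2.22) = [0.350×35.86/(1.00−0.350)](e^(−0.350×2.22) − e^(−1.00×2.22)) + 1.900 e^(−1.00×2.22)
= 19.31 × (0.4598 − 0.1086) + 1.900 × 0.1086 = 6.987 mg/L.
DO = 8.55 − 6.987 = 1.563 mg/L.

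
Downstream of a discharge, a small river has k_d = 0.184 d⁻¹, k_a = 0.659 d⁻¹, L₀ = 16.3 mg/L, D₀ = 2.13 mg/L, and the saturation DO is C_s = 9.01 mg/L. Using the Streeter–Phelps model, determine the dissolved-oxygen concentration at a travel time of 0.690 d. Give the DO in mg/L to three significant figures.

DO ≈ 6.10 mg/L

k_d L₀/(k_a−k_d) = 0.184×16.3/(0.659−0.184) = 2.999/0.4750 = 6.314 mg/L.
e^(−k_d t) = e^(−0.184×0.6900) = 0.8808; e^(−k_a t) = e^(−0.659×0.6900) = 0.6346.
D = 6.314 × (0.8808 − 0.6346) + 2.13 × 0.6346 = 1.554 + 1.352 = 2.906 mg/L.
DO = C_s − D = 9.01 − 2.906 = 6.104 mg/L.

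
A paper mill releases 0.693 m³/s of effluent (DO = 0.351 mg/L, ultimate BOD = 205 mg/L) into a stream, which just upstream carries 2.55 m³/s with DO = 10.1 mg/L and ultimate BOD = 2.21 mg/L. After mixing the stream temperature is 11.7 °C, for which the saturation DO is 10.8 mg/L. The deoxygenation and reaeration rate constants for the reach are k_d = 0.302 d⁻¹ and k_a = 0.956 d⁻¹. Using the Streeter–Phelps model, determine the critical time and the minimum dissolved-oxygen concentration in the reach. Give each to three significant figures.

Mixed DO = (2.55×10.1 + 0.693×0.351)/(2.55+0.693) = 26.00/3.243 = 8.017 mg/L.
Mixed L₀ = (2.55×2.21 + 0.693×205)/(3.243) = 147.7/3.243 = 45.54 mg/L.
Initial deficit D₀ = C_s − DO₀ = 10.8 − 8.017 = 2.783 mg/L.
t_c = (1/0.6540) ln[(0.956/0.302)(1 − 2.783×0.6540/(0.302×45.54))] = 1.529 × ln(2.747) = 1.545 d.
D_c = (0.302/0.956) × 45.54 × e^(−0.302×1.545) = 0.3159 × 45.54 × 0.6272 = 9.023 mg/L.
Minimum DO = 10.8 − 9.023 = 1.777 mg/L.

t_c ≈ 1.54 d; minimum DO ≈ 1.78 mg/L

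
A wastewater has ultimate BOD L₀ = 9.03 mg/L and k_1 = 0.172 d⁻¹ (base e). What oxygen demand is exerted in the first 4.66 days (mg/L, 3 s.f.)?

y_t = L₀(1 − e^(−k_1 t)) = 9.03 × (1 − e^(−0.172×4.66))
= 9.03 × (1 − 0.4486) = 9.03 × 0.5514 = 4.979 mg/L.

y ≈ 4.98 mg/L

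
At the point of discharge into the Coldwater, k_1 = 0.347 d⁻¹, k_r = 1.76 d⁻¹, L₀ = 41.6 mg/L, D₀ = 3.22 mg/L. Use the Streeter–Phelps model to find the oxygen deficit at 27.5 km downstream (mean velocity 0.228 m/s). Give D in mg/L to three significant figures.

D ≈ 5.69 mg/L

Travel time t = x/v = 27.5 km / (0.228 m/s) = 27500 m / 0.228 m/s = 120600 s = 1.396 d.
k_1 L₀/(k_r−k_1) = 0.347×41.6/(1.76−0.347) = 14.44/1.413 = 10.22 mg/L.
e^(−k_1 t) = e^(−0.347×1.396) = 0.6161; e^(−k_r t) = e^(−1.76×1.396) = 0.08570.
D = 10.22 × (0.6161 − 0.08570) + 3.22 × 0.08570 = 5.418 + 0.2759 = 5.694 mg/L.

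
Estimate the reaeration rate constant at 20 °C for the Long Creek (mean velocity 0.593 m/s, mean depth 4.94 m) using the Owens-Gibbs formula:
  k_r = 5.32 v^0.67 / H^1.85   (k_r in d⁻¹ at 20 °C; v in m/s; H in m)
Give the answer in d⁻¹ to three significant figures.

k_r ≈ 0.195 d⁻¹

k_r = 5.32 × 0.593^0.67 / 4.94^1.85 = 5.32 × 0.7046 / 19.20 = 0.1952 d⁻¹.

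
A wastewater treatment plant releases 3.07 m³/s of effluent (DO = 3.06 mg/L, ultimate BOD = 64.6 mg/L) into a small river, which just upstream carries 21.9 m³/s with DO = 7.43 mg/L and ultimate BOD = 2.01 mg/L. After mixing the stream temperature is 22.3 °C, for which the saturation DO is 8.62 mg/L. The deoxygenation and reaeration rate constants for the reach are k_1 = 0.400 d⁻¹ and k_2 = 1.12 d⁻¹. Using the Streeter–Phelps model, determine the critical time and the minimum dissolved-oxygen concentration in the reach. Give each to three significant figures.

Mixed DO = (21.9×7.43 + 3.07×3.06)/(21.9+3.07) = 172.1/24.97 = 6.893 mg/L.
Mixed L₀ = (21.9×2.01 + 3.07×64.6)/(24.97) = 242.3/24.97 = 9.705 mg/L.
Initial deficit D₀ = C_s − DO₀ = 8.62 − 6.893 = 1.727 mg/L.
t_c = (1/0.7200) ln[(1.12/0.400)(1 − 1.727×0.7200/(0.400×9.705))] = 1.389 × ln(1.903) = 0.8937 d.
D_c = (0.400/1.12) × 9.705 × e^(−0.400×0.8937) = 0.3571 × 9.705 × 0.6994 = 2.424 mg/L.
Minimum DO = 8.62 − 2.424 = 6.196 mg/L.

t_c ≈ 0.894 d; minimum DO ≈ 6.20 mg/L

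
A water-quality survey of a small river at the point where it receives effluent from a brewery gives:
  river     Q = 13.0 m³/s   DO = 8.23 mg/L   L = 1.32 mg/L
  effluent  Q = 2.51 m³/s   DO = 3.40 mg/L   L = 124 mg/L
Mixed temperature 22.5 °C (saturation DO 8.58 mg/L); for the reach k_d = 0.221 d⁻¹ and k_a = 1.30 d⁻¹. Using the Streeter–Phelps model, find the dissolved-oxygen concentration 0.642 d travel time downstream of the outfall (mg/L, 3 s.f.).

Mixed DO = (13.0×8.23 + 2.51×3.40)/(13.0+2.51) = 115.5/15.51 = 7.448 mg/L.
Mixed L₀ = (13.0×1.32 + 2.51×124)/(15.51) = 328.4/15.51 = 21.17 mg/L.
Initial deficit D₀ = C_s − DO₀ = 8.58 − 7.448 = 1.132 mg/L.
D(0.642) = [0.221×21.17/(1.30−0.221)](e^(−0.221×0.642) − e^(−1.30×0.642)) + 1.132 e^(−1.30×0.642)
= 4.337 × (0.8677 − 0.4340) + 1.132 × 0.4340 = 2.372 mg/L.
DO = 8.58 − 2.372 = 6.208 mg/L.

DO ≈ 6.21 mg/L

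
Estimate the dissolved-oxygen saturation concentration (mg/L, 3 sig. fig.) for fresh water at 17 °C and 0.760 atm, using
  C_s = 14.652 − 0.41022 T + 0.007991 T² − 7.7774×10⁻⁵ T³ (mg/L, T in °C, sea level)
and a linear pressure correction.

C_s ≈ 7.30 mg/L

At sea level: C_s = 14.652 − 0.41022×17 + 0.007991×17² − 7.7774×10⁻⁵×17³ = 9.606 mg/L.
Pressure correction: C_s' = 9.606 × 0.760 = 7.300 mg/L.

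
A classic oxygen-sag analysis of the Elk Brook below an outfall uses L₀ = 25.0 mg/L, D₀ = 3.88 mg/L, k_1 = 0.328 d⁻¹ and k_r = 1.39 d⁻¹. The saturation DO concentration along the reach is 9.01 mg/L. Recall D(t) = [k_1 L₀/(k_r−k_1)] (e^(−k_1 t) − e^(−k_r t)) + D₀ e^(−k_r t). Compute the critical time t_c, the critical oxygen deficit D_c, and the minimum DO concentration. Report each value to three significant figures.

With k_r/k_1 = 4.238 and 1 − D₀(k_r−k_1)/(k_1 L₀) = 0.4975,
t_c = ln(4.238 × 0.4975) / (1.39 − 0.328) = ln(2.108) / 1.062 = 0.7459/1.062 = 0.7023 d.
D_c = (k_1/k_r) L₀ e^(−k_1 t_c) = (0.328/1.39) × 25.0 × e^(−0.328×0.7023) = 0.2360 × 25.0 × 0.7942 = 4.685 mg/L.
Minimum DO = C_s − D_c = 9.01 − 4.685 = 4.325 mg/L.

t_c ≈ 0.702 d; D_c ≈ 4.69 mg/L; min DO ≈ 4.32 mg/L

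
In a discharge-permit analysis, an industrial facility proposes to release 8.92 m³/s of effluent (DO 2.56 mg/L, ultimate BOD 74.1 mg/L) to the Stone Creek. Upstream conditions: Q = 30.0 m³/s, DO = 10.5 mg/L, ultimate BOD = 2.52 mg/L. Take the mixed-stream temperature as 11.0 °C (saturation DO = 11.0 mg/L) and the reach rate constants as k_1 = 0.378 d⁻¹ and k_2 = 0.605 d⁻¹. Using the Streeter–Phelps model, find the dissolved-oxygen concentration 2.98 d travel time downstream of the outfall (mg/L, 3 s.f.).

DO ≈ 5.60 mg/L

Mixed DO = (30.0×10.5 + 8.92×2.56)/(30.0+8.92) = 337.8/38.92 = 8.680 mg/L.
Mixed L₀ = (30.0×2.52 + 8.92×74.1)/(38.92) = 736.6/38.92 = 18.93 mg/L.
Initial deficit D₀ = C_s − DO₀ = 11.0 − 8.680 = 2.320 mg/L.
D(2.98) = [0.378×18.93/(0.605−0.378)](e^(−0.378×2.98) − e^(−0.605×2.98)) + 2.320 e^(−0.605×2.98)
= 31.51 × (0.3242 − 0.1648) + 2.320 × 0.1648 = 5.405 mg/L.
DO = 11.0 − 5.405 = 5.595 mg/L.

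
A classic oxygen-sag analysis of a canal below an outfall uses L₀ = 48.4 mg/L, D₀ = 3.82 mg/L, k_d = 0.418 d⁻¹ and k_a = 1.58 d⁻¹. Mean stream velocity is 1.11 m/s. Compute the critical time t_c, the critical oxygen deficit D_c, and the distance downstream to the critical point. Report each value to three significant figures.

t_c ≈ 0.931 d; D_c ≈ 8.68 mg/L; x_c ≈ 89.3 km

With k_a/k_d = 3.780 and 1 − D₀(k_a−k_d)/(k_d L₀) = 0.7806,
t_c = ln(3.780 × 0.7806) / (1.58 − 0.418) = ln(2.951) / 1.162 = 1.082/1.162 = 0.9312 d.
D_c = (k_d/k_a) L₀ e^(−k_d t_c) = (0.418/1.58) × 48.4 × e^(−0.418×0.9312) = 0.2646 × 48.4 × 0.6776 = 8.676 mg/L.
x_c = v t_c = 1.11 m/s × 0.9312 d × 86400 s/d = 89300 m ≈ 89.3 km.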